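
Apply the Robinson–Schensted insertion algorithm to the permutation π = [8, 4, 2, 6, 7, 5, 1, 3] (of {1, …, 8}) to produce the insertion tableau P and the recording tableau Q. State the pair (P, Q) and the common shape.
P = [1, 3, 7] / [2, 5] / [4, 6] / [8];  Q = [1, 4, 5] / [2, 6] / [3, 8] / [7];  common shape = (3, 2, 2, 1)

Row-insert the values π_1, π_2, … into P one at a time, bumping the leftmost entry strictly greater than the inserted value down to the next row. The recording tableau Q records, in position (i, j), the step at which that cell was added to P.
  Insert 8 (step 1): P = [8];  Q = [1]
  Insert 4 (step 2): P = [4] / [8];  Q = [1] / [2]
  Insert 2 (step 3): P = [2] / [4] / [8];  Q = [1] / [2] / [3]
  Insert 6 (step 4): P = [2, 6] / [4] / [8];  Q = [1, 4] / [2] / [3]
  Insert 7 (step 5): P = [2, 6, 7] / [4] / [8];  Q = [1, 4, 5] / [2] / [3]
  Insert 5 (step 6): P = [2, 5, 7] / [4, 6] / [8];  Q = [1, 4, 5] / [2, 6] / [3]
  Insert 1 (step 7): P = [1, 5, 7] / [2, 6] / [4] / [8];  Q = [1, 4, 5] / [2, 6] / [3] / [7]
  Insert 3 (step 8): P = [1, 3, 7] / [2, 5] / [4, 6] / [8];  Q = [1, 4, 5] / [2, 6] / [3, 8] / [7]
Final shape: (3, 2, 2, 1).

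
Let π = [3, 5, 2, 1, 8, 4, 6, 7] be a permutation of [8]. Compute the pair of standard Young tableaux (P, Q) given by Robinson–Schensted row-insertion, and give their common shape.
P = [1, 4, 6, 7] / [2, 5, 8] / [3];  Q = [1, 2, 5, 8] / [3, 6, 7] / [4];  common shape = (4, 3, 1)

Row-insert the values π_1, π_2, … into P one at a time, bumping the leftmost entry strictly greater than the inserted value down to the next row. The recording tableau Q records, in position (i, j), the step at which that cell was added to P.
  Insert 3 (step 1): P = [3];  Q = [1]
  Insert 5 (step 2): P = [3, 5];  Q = [1, 2]
  Insert 2 (step 3): P = [2, 5] / [3];  Q = [1, 2] / [3]
  Insert 1 (step 4): P = [1, 5] / [2] / [3];  Q = [1, 2] / [3] / [4]
  Insert 8 (step 5): P = [1, 5, 8] / [2] / [3];  Q = [1, 2, 5] / [3] / [4]
  Insert 4 (step 6): P = [1, 4, 8] / [2, 5] / [3];  Q = [1, 2, 5] / [3, 6] / [4]
  Insert 6 (step 7): P = [1, 4, 6] / [2, 5, 8] / [3];  Q = [1, 2, 5] / [3, 6, 7] / [4]
  Insert 7 (step 8): P = [1, 4, 6, 7] / [2, 5, 8] / [3];  Q = [1, 2, 5, 8] / [3, 6, 7] / [4]
Final shape: (4, 3, 1).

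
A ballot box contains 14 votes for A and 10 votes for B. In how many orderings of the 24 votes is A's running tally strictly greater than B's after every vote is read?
Strict-lead orderings = 326876

Total orderings of the 24 votes with 14 for A: C(24, 14) = 1961256. By the Bertrand ballot formula (Cycle Lemma / reflection principle), the number of orderings in which A is strictly ahead of B throughout is (p − q)/(p + q) · C(p + q, p) = (14 − 10)/(14 + 10) · 1961256 = 326876.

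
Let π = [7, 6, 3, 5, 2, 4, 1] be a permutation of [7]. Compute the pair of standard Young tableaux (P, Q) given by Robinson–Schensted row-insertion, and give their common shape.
P = [1, 4] / [2, 5] / [3] / [6] / [7];  Q = [1, 4] / [2, 6] / [3] / [5] / [7];  common shape = (2, 2, 1, 1, 1)

Row-insert the values π_1, π_2, … into P one at a time, bumping the leftmost entry strictly greater than the inserted value down to the next row. The recording tableau Q records, in position (i, j), the step at which that cell was added to P.
  Insert 7 (step 1): P = [7];  Q = [1]
  Insert 6 (step 2): P = [6] / [7];  Q = [1] / [2]
  Insert 3 (step 3): P = [3] / [6] / [7];  Q = [1] / [2] / [3]
  Insert 5 (step 4): P = [3, 5] / [6] / [7];  Q = [1, 4] / [2] / [3]
  Insert 2 (step 5): P = [2, 5] / [3] / [6] / [7];  Q = [1, 4] / [2] / [3] / [5]
  Insert 4 (step 6): P = [2, 4] / [3, 5] / [6] / [7];  Q = [1, 4] / [2, 6] / [3] / [5]
  Insert 1 (step 7): P = [1, 4] / [2, 5] / [3] / [6] / [7];  Q = [1, 4] / [2, 6] / [3] / [5] / [7]
Final shape: (2, 2, 1, 1, 1).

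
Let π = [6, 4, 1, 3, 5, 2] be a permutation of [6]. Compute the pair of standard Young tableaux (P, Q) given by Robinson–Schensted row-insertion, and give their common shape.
P = [1, 2, 5] / [3] / [4] / [6];  Q = [1, 4, 5] / [2] / [3] / [6];  common shape = (3, 1, 1, 1)

Row-insert the values π_1, π_2, … into P one at a time, bumping the leftmost entry strictly greater than the inserted value down to the next row. The recording tableau Q records, in position (i, j), the step at which that cell was added to P.
  Insert 6 (step 1): P = [6];  Q = [1]
  Insert 4 (step 2): P = [4] / [6];  Q = [1] / [2]
  Insert 1 (step 3): P = [1] / [4] / [6];  Q = [1] / [2] / [3]
  Insert 3 (step 4): P = [1, 3] / [4] / [6];  Q = [1, 4] / [2] / [3]
  Insert 5 (step 5): P = [1, 3, 5] / [4] / [6];  Q = [1, 4, 5] / [2] / [3]
  Insert 2 (step 6): P = [1, 2, 5] / [3] / [4] / [6];  Q = [1, 4, 5] / [2] / [3] / [6]
Final shape: (3, 1, 1, 1).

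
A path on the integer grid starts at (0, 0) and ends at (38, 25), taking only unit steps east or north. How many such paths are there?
Number of paths = 244382877832924467

A monotone lattice path from (0, 0) to (38, 25) consists of 38 east steps and 25 north steps in some order, so it is determined by which 38 of the 63 steps are east. The count is C(63, 38) = 244382877832924467.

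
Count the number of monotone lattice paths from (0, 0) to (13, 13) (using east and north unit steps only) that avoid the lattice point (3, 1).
Number of paths = 7814016

Total paths from (0, 0) to (13, 13): C(26, 13) = 10400600. Paths through (3, 1): (paths (0, 0) → (3, 1)) × (paths (3, 1) → (13, 13)) = C(4, 3) · C(22, 10) = 4 · 646646 = 2586584. Avoidance count = 10400600 − 2586584 = 7814016.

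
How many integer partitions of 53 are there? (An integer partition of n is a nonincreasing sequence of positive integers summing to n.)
p(53) = 329931

Compute p(n) via the recurrence p(n, m) = p(n, m−1) + p(n−m, m), where p(n, m) counts partitions of n with all parts ≤ m and p(n) = p(n, n). The base cases are p(0, m) = 1 and p(n, 0) = 0 for n > 0. Filling the table yields p(53) = 329931. (Euler's pentagonal recurrence is an alternative.)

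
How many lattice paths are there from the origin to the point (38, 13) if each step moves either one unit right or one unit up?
Number of paths = 476260169700

A monotone lattice path from (0, 0) to (38, 13) consists of 38 east steps and 13 north steps in some order, so it is determined by which 38 of the 51 steps are east. The count is C(51, 38) = 476260169700.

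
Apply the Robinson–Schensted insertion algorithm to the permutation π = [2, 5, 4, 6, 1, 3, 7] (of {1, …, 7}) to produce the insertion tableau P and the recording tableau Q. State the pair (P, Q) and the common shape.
P = [1, 3, 6, 7] / [2, 4] / [5];  Q = [1, 2, 4, 7] / [3, 6] / [5];  common shape = (4, 2, 1)

Row-insert the values π_1, π_2, … into P one at a time, bumping the leftmost entry strictly greater than the inserted value down to the next row. The recording tableau Q records, in position (i, j), the step at which that cell was added to P.
  Insert 2 (step 1): P = [2];  Q = [1]
  Insert 5 (step 2): P = [2, 5];  Q = [1, 2]
  Insert 4 (step 3): P = [2, 4] / [5];  Q = [1, 2] / [3]
  Insert 6 (step 4): P = [2, 4, 6] / [5];  Q = [1, 2, 4] / [3]
  Insert 1 (step 5): P = [1, 4, 6] / [2] / [5];  Q = [1, 2, 4] / [3] / [5]
  Insert 3 (step 6): P = [1, 3, 6] / [2, 4] / [5];  Q = [1, 2, 4] / [3, 6] / [5]
  Insert 7 (step 7): P = [1, 3, 6, 7] / [2, 4] / [5];  Q = [1, 2, 4, 7] / [3, 6] / [5]
Final shape: (4, 2, 1).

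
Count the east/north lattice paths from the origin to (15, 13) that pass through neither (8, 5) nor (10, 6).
Number of paths = 25875891

Inclusion–exclusion. Total paths: C(28, 15) = 37442160. Through P₁: C(13, 8)·C(15, 7) = 8281845. Through P₂: C(16, 10)·C(12, 5) = 6342336. Since P₁ is strictly southwest of P₂, a monotone path through both must visit P₁ then P₂; paths through both = C(13, 8)·C(3, 2)·C(12, 5) = 3057912. Avoid both = 37442160 − 8281845 − 6342336 + 3057912 = 25875891.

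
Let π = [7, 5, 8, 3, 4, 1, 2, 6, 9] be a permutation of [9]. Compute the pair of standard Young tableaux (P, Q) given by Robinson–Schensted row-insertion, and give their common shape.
P = [1, 2, 6, 9] / [3, 4] / [5, 8] / [7];  Q = [1, 3, 8, 9] / [2, 5] / [4, 7] / [6];  common shape = (4, 2, 2, 1)

Row-insert the values π_1, π_2, … into P one at a time, bumping the leftmost entry strictly greater than the inserted value down to the next row. The recording tableau Q records, in position (i, j), the step at which that cell was added to P.
  Insert 7 (step 1): P = [7];  Q = [1]
  Insert 5 (step 2): P = [5] / [7];  Q = [1] / [2]
  Insert 8 (step 3): P = [5, 8] / [7];  Q = [1, 3] / [2]
  Insert 3 (step 4): P = [3, 8] / [5] / [7];  Q = [1, 3] / [2] / [4]
  Insert 4 (step 5): P = [3, 4] / [5, 8] / [7];  Q = [1, 3] / [2, 5] / [4]
  Insert 1 (step 6): P = [1, 4] / [3, 8] / [5] / [7];  Q = [1, 3] / [2, 5] / [4] / [6]
  Insert 2 (step 7): P = [1, 2] / [3, 4] / [5, 8] / [7];  Q = [1, 3] / [2, 5] / [4, 7] / [6]
  Insert 6 (step 8): P = [1, 2, 6] / [3, 4] / [5, 8] / [7];  Q = [1, 3, 8] / [2, 5] / [4, 7] / [6]
  Insert 9 (step 9): P = [1, 2, 6, 9] / [3, 4] / [5, 8] / [7];  Q = [1, 3, 8, 9] / [2, 5] / [4, 7] / [6]
Final shape: (4, 2, 2, 1).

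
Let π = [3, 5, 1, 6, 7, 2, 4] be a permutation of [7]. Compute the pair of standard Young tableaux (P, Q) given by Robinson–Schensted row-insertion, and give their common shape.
P = [1, 2, 4, 7] / [3, 5, 6];  Q = [1, 2, 4, 5] / [3, 6, 7];  common shape = (4, 3)

Row-insert the values π_1, π_2, … into P one at a time, bumping the leftmost entry strictly greater than the inserted value down to the next row. The recording tableau Q records, in position (i, j), the step at which that cell was added to P.
  Insert 3 (step 1): P = [3];  Q = [1]
  Insert 5 (step 2): P = [3, 5];  Q = [1, 2]
  Insert 1 (step 3): P = [1, 5] / [3];  Q = [1, 2] / [3]
  Insert 6 (step 4): P = [1, 5, 6] / [3];  Q = [1, 2, 4] / [3]
  Insert 7 (step 5): P = [1, 5, 6, 7] / [3];  Q = [1, 2, 4, 5] / [3]
  Insert 2 (step 6): P = [1, 2, 6, 7] / [3, 5];  Q = [1, 2, 4, 5] / [3, 6]
  Insert 4 (step 7): P = [1, 2, 4, 7] / [3, 5, 6];  Q = [1, 2, 4, 5] / [3, 6, 7]
Final shape: (4, 3).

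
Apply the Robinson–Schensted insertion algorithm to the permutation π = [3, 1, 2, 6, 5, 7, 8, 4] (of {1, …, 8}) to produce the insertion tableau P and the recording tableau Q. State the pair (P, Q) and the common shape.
P = [1, 2, 4, 7, 8] / [3, 5] / [6];  Q = [1, 3, 4, 6, 7] / [2, 5] / [8];  common shape = (5, 2, 1)

Row-insert the values π_1, π_2, … into P one at a time, bumping the leftmost entry strictly greater than the inserted value down to the next row. The recording tableau Q records, in position (i, j), the step at which that cell was added to P.
  Insert 3 (step 1): P = [3];  Q = [1]
  Insert 1 (step 2): P = [1] / [3];  Q = [1] / [2]
  Insert 2 (step 3): P = [1, 2] / [3];  Q = [1, 3] / [2]
  Insert 6 (step 4): P = [1, 2, 6] / [3];  Q = [1, 3, 4] / [2]
  Insert 5 (step 5): P = [1, 2, 5] / [3, 6];  Q = [1, 3, 4] / [2, 5]
  Insert 7 (step 6): P = [1, 2, 5, 7] / [3, 6];  Q = [1, 3, 4, 6] / [2, 5]
  Insert 8 (step 7): P = [1, 2, 5, 7, 8] / [3, 6];  Q = [1, 3, 4, 6, 7] / [2, 5]
  Insert 4 (step 8): P = [1, 2, 4, 7, 8] / [3, 5] / [6];  Q = [1, 3, 4, 6, 7] / [2, 5] / [8]
Final shape: (5, 2, 1).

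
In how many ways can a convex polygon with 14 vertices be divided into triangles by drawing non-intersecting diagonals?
C_12 = 208012

These polygon triangulations are counted by the Catalan number C_n = (1/(n + 1)) · C(2n, n). For n = 12: C_12 = (1/13) · C(24, 12) = 2704156/13 = 208012.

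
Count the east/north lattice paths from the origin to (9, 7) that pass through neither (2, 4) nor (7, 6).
Number of paths = 5437

Inclusion–exclusion. Total paths: C(16, 9) = 11440. Through P₁: C(6, 2)·C(10, 7) = 1800. Through P₂: C(13, 7)·C(3, 2) = 5148. Since P₁ is strictly southwest of P₂, a monotone path through both must visit P₁ then P₂; paths through both = C(6, 2)·C(7, 5)·C(3, 2) = 945. Avoid both = 11440 − 1800 − 5148 + 945 = 5437.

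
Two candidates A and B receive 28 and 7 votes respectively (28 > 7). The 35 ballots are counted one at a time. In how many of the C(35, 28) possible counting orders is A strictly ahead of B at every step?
Strict-lead orderings = 4034712

Total orderings of the 35 votes with 28 for A: C(35, 28) = 6724520. By the Bertrand ballot formula (Cycle Lemma / reflection principle), the number of orderings in which A is strictly ahead of B throughout is (p − q)/(p + q) · C(p + q, p) = (28 − 7)/(28 + 7) · 6724520 = 4034712.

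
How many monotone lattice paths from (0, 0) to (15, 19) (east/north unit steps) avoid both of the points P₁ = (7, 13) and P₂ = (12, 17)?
Number of paths = 1201890810

Inclusion–exclusion. Total paths: C(34, 15) = 1855967520. Through P₁: C(20, 7)·C(14, 8) = 232792560. Through P₂: C(29, 12)·C(5, 3) = 518959350. Since P₁ is strictly southwest of P₂, a monotone path through both must visit P₁ then P₂; paths through both = C(20, 7)·C(9, 5)·C(5, 3) = 97675200. Avoid both = 1855967520 − 232792560 − 518959350 + 97675200 = 1201890810.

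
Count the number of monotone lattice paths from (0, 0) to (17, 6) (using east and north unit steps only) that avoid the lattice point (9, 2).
Number of paths = 73722

Total paths from (0, 0) to (17, 6): C(23, 17) = 100947. Paths through (9, 2): (paths (0, 0) → (9, 2)) × (paths (9, 2) → (17, 6)) = C(11, 9) · C(12, 8) = 55 · 495 = 27225. Avoidance count = 100947 − 27225 = 73722.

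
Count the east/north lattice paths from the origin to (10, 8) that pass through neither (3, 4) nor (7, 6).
Number of paths = 20298

Inclusion–exclusion. Total paths: C(18, 10) = 43758. Through P₁: C(7, 3)·C(11, 7) = 11550. Through P₂: C(13, 7)·C(5, 3) = 17160. Since P₁ is strictly southwest of P₂, a monotone path through both must visit P₁ then P₂; paths through both = C(7, 3)·C(6, 4)·C(5, 3) = 5250. Avoid both = 43758 − 11550 − 17160 + 5250 = 20298.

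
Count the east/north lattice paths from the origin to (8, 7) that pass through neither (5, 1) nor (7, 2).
Number of paths = 5823

Inclusion–exclusion. Total paths: C(15, 8) = 6435. Through P₁: C(6, 5)·C(9, 3) = 504. Through P₂: C(9, 7)·C(6, 1) = 216. Since P₁ is strictly southwest of P₂, a monotone path through both must visit P₁ then P₂; paths through both = C(6, 5)·C(3, 2)·C(6, 1) = 108. Avoid both = 6435 − 504 − 216 + 108 = 5823.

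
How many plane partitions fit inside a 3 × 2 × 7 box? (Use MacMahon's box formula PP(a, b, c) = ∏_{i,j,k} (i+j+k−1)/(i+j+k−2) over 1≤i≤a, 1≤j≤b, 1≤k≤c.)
PP(3, 2, 7) = 4950

Evaluate the triple product over i = 1..3, j = 1..2, k = 1..7. The factors are (2/1) · (3/2) · (4/3) · (5/4) · (6/5) · (7/6) · (8/7) · (3/2) · … (42 factors total). The numerators and denominators telescope so the product is an integer; carrying out the multiplication exactly gives PP(3, 2, 7) = 4950.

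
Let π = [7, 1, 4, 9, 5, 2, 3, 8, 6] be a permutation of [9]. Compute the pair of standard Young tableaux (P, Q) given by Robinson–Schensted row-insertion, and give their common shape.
P = [1, 2, 3, 6] / [4, 5, 8] / [7, 9];  Q = [1, 3, 4, 8] / [2, 5, 9] / [6, 7];  common shape = (4, 3, 2)

Row-insert the values π_1, π_2, … into P one at a time, bumping the leftmost entry strictly greater than the inserted value down to the next row. The recording tableau Q records, in position (i, j), the step at which that cell was added to P.
  Insert 7 (step 1): P = [7];  Q = [1]
  Insert 1 (step 2): P = [1] / [7];  Q = [1] / [2]
  Insert 4 (step 3): P = [1, 4] / [7];  Q = [1, 3] / [2]
  Insert 9 (step 4): P = [1, 4, 9] / [7];  Q = [1, 3, 4] / [2]
  Insert 5 (step 5): P = [1, 4, 5] / [7, 9];  Q = [1, 3, 4] / [2, 5]
  Insert 2 (step 6): P = [1, 2, 5] / [4, 9] / [7];  Q = [1, 3, 4] / [2, 5] / [6]
  Insert 3 (step 7): P = [1, 2, 3] / [4, 5] / [7, 9];  Q = [1, 3, 4] / [2, 5] / [6, 7]
  Insert 8 (step 8): P = [1, 2, 3, 8] / [4, 5] / [7, 9];  Q = [1, 3, 4, 8] / [2, 5] / [6, 7]
  Insert 6 (step 9): P = [1, 2, 3, 6] / [4, 5, 8] / [7, 9];  Q = [1, 3, 4, 8] / [2, 5, 9] / [6, 7]
Final shape: (4, 3, 2).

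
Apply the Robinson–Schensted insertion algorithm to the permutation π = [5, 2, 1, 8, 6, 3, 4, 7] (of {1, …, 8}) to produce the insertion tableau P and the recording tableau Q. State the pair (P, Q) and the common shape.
P = [1, 3, 4, 7] / [2, 6] / [5, 8];  Q = [1, 4, 7, 8] / [2, 5] / [3, 6];  common shape = (4, 2, 2)

Row-insert the values π_1, π_2, … into P one at a time, bumping the leftmost entry strictly greater than the inserted value down to the next row. The recording tableau Q records, in position (i, j), the step at which that cell was added to P.
  Insert 5 (step 1): P = [5];  Q = [1]
  Insert 2 (step 2): P = [2] / [5];  Q = [1] / [2]
  Insert 1 (step 3): P = [1] / [2] / [5];  Q = [1] / [2] / [3]
  Insert 8 (step 4): P = [1, 8] / [2] / [5];  Q = [1, 4] / [2] / [3]
  Insert 6 (step 5): P = [1, 6] / [2, 8] / [5];  Q = [1, 4] / [2, 5] / [3]
  Insert 3 (step 6): P = [1, 3] / [2, 6] / [5, 8];  Q = [1, 4] / [2, 5] / [3, 6]
  Insert 4 (step 7): P = [1, 3, 4] / [2, 6] / [5, 8];  Q = [1, 4, 7] / [2, 5] / [3, 6]
  Insert 7 (step 8): P = [1, 3, 4, 7] / [2, 6] / [5, 8];  Q = [1, 4, 7, 8] / [2, 5] / [3, 6]
Final shape: (4, 2, 2).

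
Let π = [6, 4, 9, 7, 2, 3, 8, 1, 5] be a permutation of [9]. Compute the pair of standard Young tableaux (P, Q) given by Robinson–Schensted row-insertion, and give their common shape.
P = [1, 3, 5] / [2, 7, 8] / [4, 9] / [6];  Q = [1, 3, 7] / [2, 4, 9] / [5, 6] / [8];  common shape = (3, 3, 2, 1)

Row-insert the values π_1, π_2, … into P one at a time, bumping the leftmost entry strictly greater than the inserted value down to the next row. The recording tableau Q records, in position (i, j), the step at which that cell was added to P.
  Insert 6 (step 1): P = [6];  Q = [1]
  Insert 4 (step 2): P = [4] / [6];  Q = [1] / [2]
  Insert 9 (step 3): P = [4, 9] / [6];  Q = [1, 3] / [2]
  Insert 7 (step 4): P = [4, 7] / [6, 9];  Q = [1, 3] / [2, 4]
  Insert 2 (step 5): P = [2, 7] / [4, 9] / [6];  Q = [1, 3] / [2, 4] / [5]
  Insert 3 (step 6): P = [2, 3] / [4, 7] / [6, 9];  Q = [1, 3] / [2, 4] / [5, 6]
  Insert 8 (step 7): P = [2, 3, 8] / [4, 7] / [6, 9];  Q = [1, 3, 7] / [2, 4] / [5, 6]
  Insert 1 (step 8): P = [1, 3, 8] / [2, 7] / [4, 9] / [6];  Q = [1, 3, 7] / [2, 4] / [5, 6] / [8]
  Insert 5 (step 9): P = [1, 3, 5] / [2, 7, 8] / [4, 9] / [6];  Q = [1, 3, 7] / [2, 4, 9] / [5, 6] / [8]
Final shape: (3, 3, 2, 1).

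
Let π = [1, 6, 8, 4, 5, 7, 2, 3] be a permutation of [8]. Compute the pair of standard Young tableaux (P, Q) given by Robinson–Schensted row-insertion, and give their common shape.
P = [1, 2, 3, 7] / [4, 5] / [6, 8];  Q = [1, 2, 3, 6] / [4, 5] / [7, 8];  common shape = (4, 2, 2)

Row-insert the values π_1, π_2, … into P one at a time, bumping the leftmost entry strictly greater than the inserted value down to the next row. The recording tableau Q records, in position (i, j), the step at which that cell was added to P.
  Insert 1 (step 1): P = [1];  Q = [1]
  Insert 6 (step 2): P = [1, 6];  Q = [1, 2]
  Insert 8 (step 3): P = [1, 6, 8];  Q = [1, 2, 3]
  Insert 4 (step 4): P = [1, 4, 8] / [6];  Q = [1, 2, 3] / [4]
  Insert 5 (step 5): P = [1, 4, 5] / [6, 8];  Q = [1, 2, 3] / [4, 5]
  Insert 7 (step 6): P = [1, 4, 5, 7] / [6, 8];  Q = [1, 2, 3, 6] / [4, 5]
  Insert 2 (step 7): P = [1, 2, 5, 7] / [4, 8] / [6];  Q = [1, 2, 3, 6] / [4, 5] / [7]
  Insert 3 (step 8): P = [1, 2, 3, 7] / [4, 5] / [6, 8];  Q = [1, 2, 3, 6] / [4, 5] / [7, 8]
Final shape: (4, 2, 2).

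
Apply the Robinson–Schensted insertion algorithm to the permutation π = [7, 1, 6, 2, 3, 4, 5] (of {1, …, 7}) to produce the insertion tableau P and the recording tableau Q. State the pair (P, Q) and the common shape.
P = [1, 2, 3, 4, 5] / [6] / [7];  Q = [1, 3, 5, 6, 7] / [2] / [4];  common shape = (5, 1, 1)

Row-insert the values π_1, π_2, … into P one at a time, bumping the leftmost entry strictly greater than the inserted value down to the next row. The recording tableau Q records, in position (i, j), the step at which that cell was added to P.
  Insert 7 (step 1): P = [7];  Q = [1]
  Insert 1 (step 2): P = [1] / [7];  Q = [1] / [2]
  Insert 6 (step 3): P = [1, 6] / [7];  Q = [1, 3] / [2]
  Insert 2 (step 4): P = [1, 2] / [6] / [7];  Q = [1, 3] / [2] / [4]
  Insert 3 (step 5): P = [1, 2, 3] / [6] / [7];  Q = [1, 3, 5] / [2] / [4]
  Insert 4 (step 6): P = [1, 2, 3, 4] / [6] / [7];  Q = [1, 3, 5, 6] / [2] / [4]
  Insert 5 (step 7): P = [1, 2, 3, 4, 5] / [6] / [7];  Q = [1, 3, 5, 6, 7] / [2] / [4]
Final shape: (5, 1, 1).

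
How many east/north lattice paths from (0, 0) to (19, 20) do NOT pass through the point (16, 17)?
Number of paths = 45587202210

Total paths from (0, 0) to (19, 20): C(39, 19) = 68923264410. Paths through (16, 17): (paths (0, 0) → (16, 17)) × (paths (16, 17) → (19, 20)) = C(33, 16) · C(6, 3) = 1166803110 · 20 = 23336062200. Avoidance count = 68923264410 − 23336062200 = 45587202210.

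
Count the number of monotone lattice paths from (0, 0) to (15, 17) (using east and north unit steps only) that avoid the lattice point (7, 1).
Number of paths = 559838952

Total paths from (0, 0) to (15, 17): C(32, 15) = 565722720. Paths through (7, 1): (paths (0, 0) → (7, 1)) × (paths (7, 1) → (15, 17)) = C(8, 7) · C(24, 8) = 8 · 735471 = 5883768. Avoidance count = 565722720 − 5883768 = 559838952.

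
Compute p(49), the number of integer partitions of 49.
p(49) = 173525

Compute p(n) via the recurrence p(n, m) = p(n, m−1) + p(n−m, m), where p(n, m) counts partitions of n with all parts ≤ m and p(n) = p(n, n). The base cases are p(0, m) = 1 and p(n, 0) = 0 for n > 0. Filling the table yields p(49) = 173525. (Euler's pentagonal recurrence is an alternative.)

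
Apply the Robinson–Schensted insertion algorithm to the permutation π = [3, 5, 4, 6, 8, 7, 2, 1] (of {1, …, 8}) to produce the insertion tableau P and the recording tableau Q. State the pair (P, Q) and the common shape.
P = [1, 4, 6, 7] / [2, 8] / [3] / [5];  Q = [1, 2, 4, 5] / [3, 6] / [7] / [8];  common shape = (4, 2, 1, 1)

Row-insert the values π_1, π_2, … into P one at a time, bumping the leftmost entry strictly greater than the inserted value down to the next row. The recording tableau Q records, in position (i, j), the step at which that cell was added to P.
  Insert 3 (step 1): P = [3];  Q = [1]
  Insert 5 (step 2): P = [3, 5];  Q = [1, 2]
  Insert 4 (step 3): P = [3, 4] / [5];  Q = [1, 2] / [3]
  Insert 6 (step 4): P = [3, 4, 6] / [5];  Q = [1, 2, 4] / [3]
  Insert 8 (step 5): P = [3, 4, 6, 8] / [5];  Q = [1, 2, 4, 5] / [3]
  Insert 7 (step 6): P = [3, 4, 6, 7] / [5, 8];  Q = [1, 2, 4, 5] / [3, 6]
  Insert 2 (step 7): P = [2, 4, 6, 7] / [3, 8] / [5];  Q = [1, 2, 4, 5] / [3, 6] / [7]
  Insert 1 (step 8): P = [1, 4, 6, 7] / [2, 8] / [3] / [5];  Q = [1, 2, 4, 5] / [3, 6] / [7] / [8]
Final shape: (4, 2, 1, 1).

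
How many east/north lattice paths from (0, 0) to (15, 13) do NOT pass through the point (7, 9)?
Number of paths = 31779360

Total paths from (0, 0) to (15, 13): C(28, 15) = 37442160. Paths through (7, 9): (paths (0, 0) → (7, 9)) × (paths (7, 9) → (15, 13)) = C(16, 7) · C(12, 8) = 11440 · 495 = 5662800. Avoidance count = 37442160 − 5662800 = 31779360.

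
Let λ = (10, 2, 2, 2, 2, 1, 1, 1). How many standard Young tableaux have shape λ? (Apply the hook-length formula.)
# SYT of shape (10, 2, 2, 2, 2, 1, 1, 1) = 23700600

Hook-length formula: f^λ = n! / Π hook(c), product over all cells c of the Young diagram. For λ = (10, 2, 2, 2, 2, 1, 1, 1), n = 21 boxes. Hook lengths by row (left-to-right, top-to-bottom): [17, 13, 8, 7, 6, 5, 4, 3, 2, 1]; [8, 4]; [7, 3]; [6, 2]; [5, 1]; [3]; [2]; [1]. Product of hooks = 2155681382400. So f^λ = 21! / 2155681382400 = 51090942171709440000 / 2155681382400 = 23700600.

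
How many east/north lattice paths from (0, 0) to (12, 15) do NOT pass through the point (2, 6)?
Number of paths = 14797276

Total paths from (0, 0) to (12, 15): C(27, 12) = 17383860. Paths through (2, 6): (paths (0, 0) → (2, 6)) × (paths (2, 6) → (12, 15)) = C(8, 2) · C(19, 10) = 28 · 92378 = 2586584. Avoidance count = 17383860 − 2586584 = 14797276.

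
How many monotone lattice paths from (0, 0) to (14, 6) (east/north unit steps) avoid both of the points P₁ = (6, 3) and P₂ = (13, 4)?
Number of paths = 19776

Inclusion–exclusion. Total paths: C(20, 14) = 38760. Through P₁: C(9, 6)·C(11, 8) = 13860. Through P₂: C(17, 13)·C(3, 1) = 7140. Since P₁ is strictly southwest of P₂, a monotone path through both must visit P₁ then P₂; paths through both = C(9, 6)·C(8, 7)·C(3, 1) = 2016. Avoid both = 38760 − 13860 − 7140 + 2016 = 19776.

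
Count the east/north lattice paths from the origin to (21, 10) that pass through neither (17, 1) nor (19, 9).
Number of paths = 23621025

Inclusion–exclusion. Total paths: C(31, 21) = 44352165. Through P₁: C(18, 17)·C(13, 4) = 12870. Through P₂: C(28, 19)·C(3, 2) = 20720700. Since P₁ is strictly southwest of P₂, a monotone path through both must visit P₁ then P₂; paths through both = C(18, 17)·C(10, 2)·C(3, 2) = 2430. Avoid both = 44352165 − 12870 − 20720700 + 2430 = 23621025.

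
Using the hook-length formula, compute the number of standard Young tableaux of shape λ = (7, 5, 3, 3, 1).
# SYT of shape (7, 5, 3, 3, 1) = 33331662

Hook-length formula: f^λ = n! / Π hook(c), product over all cells c of the Young diagram. For λ = (7, 5, 3, 3, 1), n = 19 boxes. Hook lengths by row (left-to-right, top-to-bottom): [11, 9, 8, 5, 4, 2, 1]; [8, 6, 5, 2, 1]; [5, 3, 2]; [4, 2, 1]; [1]. Product of hooks = 3649536000. So f^λ = 19! / 3649536000 = 121645100408832000 / 3649536000 = 33331662.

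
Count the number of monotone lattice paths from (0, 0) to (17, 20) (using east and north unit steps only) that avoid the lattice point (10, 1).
Number of paths = 15898132910

Total paths from (0, 0) to (17, 20): C(37, 17) = 15905368710. Paths through (10, 1): (paths (0, 0) → (10, 1)) × (paths (10, 1) → (17, 20)) = C(11, 10) · C(26, 7) = 11 · 657800 = 7235800. Avoidance count = 15905368710 − 7235800 = 15898132910.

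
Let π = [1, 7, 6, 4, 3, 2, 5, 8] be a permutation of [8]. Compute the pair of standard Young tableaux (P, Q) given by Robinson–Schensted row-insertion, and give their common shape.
P = [1, 2, 5, 8] / [3] / [4] / [6] / [7];  Q = [1, 2, 7, 8] / [3] / [4] / [5] / [6];  common shape = (4, 1, 1, 1, 1)

Row-insert the values π_1, π_2, … into P one at a time, bumping the leftmost entry strictly greater than the inserted value down to the next row. The recording tableau Q records, in position (i, j), the step at which that cell was added to P.
  Insert 1 (step 1): P = [1];  Q = [1]
  Insert 7 (step 2): P = [1, 7];  Q = [1, 2]
  Insert 6 (step 3): P = [1, 6] / [7];  Q = [1, 2] / [3]
  Insert 4 (step 4): P = [1, 4] / [6] / [7];  Q = [1, 2] / [3] / [4]
  Insert 3 (step 5): P = [1, 3] / [4] / [6] / [7];  Q = [1, 2] / [3] / [4] / [5]
  Insert 2 (step 6): P = [1, 2] / [3] / [4] / [6] / [7];  Q = [1, 2] / [3] / [4] / [5] / [6]
  Insert 5 (step 7): P = [1, 2, 5] / [3] / [4] / [6] / [7];  Q = [1, 2, 7] / [3] / [4] / [5] / [6]
  Insert 8 (step 8): P = [1, 2, 5, 8] / [3] / [4] / [6] / [7];  Q = [1, 2, 7, 8] / [3] / [4] / [5] / [6]
Final shape: (4, 1, 1, 1, 1).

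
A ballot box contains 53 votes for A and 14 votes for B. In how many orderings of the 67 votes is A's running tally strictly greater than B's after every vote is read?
Strict-lead orderings = 56964748286160

Total orderings of the 67 votes with 53 for A: C(67, 53) = 97862516286480. By the Bertrand ballot formula (Cycle Lemma / reflection principle), the number of orderings in which A is strictly ahead of B throughout is (p − q)/(p + q) · C(p + q, p) = (53 − 14)/(53 + 14) · 97862516286480 = 56964748286160.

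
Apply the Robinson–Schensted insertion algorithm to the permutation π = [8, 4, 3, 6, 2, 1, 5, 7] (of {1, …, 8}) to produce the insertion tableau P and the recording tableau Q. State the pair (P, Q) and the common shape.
P = [1, 5, 7] / [2, 6] / [3] / [4] / [8];  Q = [1, 4, 8] / [2, 7] / [3] / [5] / [6];  common shape = (3, 2, 1, 1, 1)

Row-insert the values π_1, π_2, … into P one at a time, bumping the leftmost entry strictly greater than the inserted value down to the next row. The recording tableau Q records, in position (i, j), the step at which that cell was added to P.
  Insert 8 (step 1): P = [8];  Q = [1]
  Insert 4 (step 2): P = [4] / [8];  Q = [1] / [2]
  Insert 3 (step 3): P = [3] / [4] / [8];  Q = [1] / [2] / [3]
  Insert 6 (step 4): P = [3, 6] / [4] / [8];  Q = [1, 4] / [2] / [3]
  Insert 2 (step 5): P = [2, 6] / [3] / [4] / [8];  Q = [1, 4] / [2] / [3] / [5]
  Insert 1 (step 6): P = [1, 6] / [2] / [3] / [4] / [8];  Q = [1, 4] / [2] / [3] / [5] / [6]
  Insert 5 (step 7): P = [1, 5] / [2, 6] / [3] / [4] / [8];  Q = [1, 4] / [2, 7] / [3] / [5] / [6]
  Insert 7 (step 8): P = [1, 5, 7] / [2, 6] / [3] / [4] / [8];  Q = [1, 4, 8] / [2, 7] / [3] / [5] / [6]
Final shape: (3, 2, 1, 1, 1).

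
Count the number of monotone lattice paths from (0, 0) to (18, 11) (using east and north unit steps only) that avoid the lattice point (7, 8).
Number of paths = 32254950

Total paths from (0, 0) to (18, 11): C(29, 18) = 34597290. Paths through (7, 8): (paths (0, 0) → (7, 8)) × (paths (7, 8) → (18, 11)) = C(15, 7) · C(14, 11) = 6435 · 364 = 2342340. Avoidance count = 34597290 − 2342340 = 32254950.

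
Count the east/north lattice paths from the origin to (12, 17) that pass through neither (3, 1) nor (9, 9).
Number of paths = 37683715

Inclusion–exclusion. Total paths: C(29, 12) = 51895935. Through P₁: C(4, 3)·C(25, 9) = 8171900. Through P₂: C(18, 9)·C(11, 3) = 8022300. Since P₁ is strictly southwest of P₂, a monotone path through both must visit P₁ then P₂; paths through both = C(4, 3)·C(14, 6)·C(11, 3) = 1981980. Avoid both = 51895935 − 8171900 − 8022300 + 1981980 = 37683715.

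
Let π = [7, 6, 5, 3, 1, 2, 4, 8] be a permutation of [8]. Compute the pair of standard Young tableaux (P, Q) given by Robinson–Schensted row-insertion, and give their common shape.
P = [1, 2, 4, 8] / [3] / [5] / [6] / [7];  Q = [1, 6, 7, 8] / [2] / [3] / [4] / [5];  common shape = (4, 1, 1, 1, 1)

Row-insert the values π_1, π_2, … into P one at a time, bumping the leftmost entry strictly greater than the inserted value down to the next row. The recording tableau Q records, in position (i, j), the step at which that cell was added to P.
  Insert 7 (step 1): P = [7];  Q = [1]
  Insert 6 (step 2): P = [6] / [7];  Q = [1] / [2]
  Insert 5 (step 3): P = [5] / [6] / [7];  Q = [1] / [2] / [3]
  Insert 3 (step 4): P = [3] / [5] / [6] / [7];  Q = [1] / [2] / [3] / [4]
  Insert 1 (step 5): P = [1] / [3] / [5] / [6] / [7];  Q = [1] / [2] / [3] / [4] / [5]
  Insert 2 (step 6): P = [1, 2] / [3] / [5] / [6] / [7];  Q = [1, 6] / [2] / [3] / [4] / [5]
  Insert 4 (step 7): P = [1, 2, 4] / [3] / [5] / [6] / [7];  Q = [1, 6, 7] / [2] / [3] / [4] / [5]
  Insert 8 (step 8): P = [1, 2, 4, 8] / [3] / [5] / [6] / [7];  Q = [1, 6, 7, 8] / [2] / [3] / [4] / [5]
Final shape: (4, 1, 1, 1, 1).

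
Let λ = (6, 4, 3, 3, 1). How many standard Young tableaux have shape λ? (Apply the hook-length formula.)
# SYT of shape (6, 4, 3, 3, 1) = 2362932

Hook-length formula: f^λ = n! / Π hook(c), product over all cells c of the Young diagram. For λ = (6, 4, 3, 3, 1), n = 17 boxes. Hook lengths by row (left-to-right, top-to-bottom): [10, 8, 7, 4, 2, 1]; [7, 5, 4, 1]; [5, 3, 2]; [4, 2, 1]; [1]. Product of hooks = 150528000. So f^λ = 17! / 150528000 = 355687428096000 / 150528000 = 2362932.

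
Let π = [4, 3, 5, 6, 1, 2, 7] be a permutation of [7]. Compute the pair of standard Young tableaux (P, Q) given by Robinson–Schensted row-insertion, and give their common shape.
P = [1, 2, 6, 7] / [3, 5] / [4];  Q = [1, 3, 4, 7] / [2, 6] / [5];  common shape = (4, 2, 1)

Row-insert the values π_1, π_2, … into P one at a time, bumping the leftmost entry strictly greater than the inserted value down to the next row. The recording tableau Q records, in position (i, j), the step at which that cell was added to P.
  Insert 4 (step 1): P = [4];  Q = [1]
  Insert 3 (step 2): P = [3] / [4];  Q = [1] / [2]
  Insert 5 (step 3): P = [3, 5] / [4];  Q = [1, 3] / [2]
  Insert 6 (step 4): P = [3, 5, 6] / [4];  Q = [1, 3, 4] / [2]
  Insert 1 (step 5): P = [1, 5, 6] / [3] / [4];  Q = [1, 3, 4] / [2] / [5]
  Insert 2 (step 6): P = [1, 2, 6] / [3, 5] / [4];  Q = [1, 3, 4] / [2, 6] / [5]
  Insert 7 (step 7): P = [1, 2, 6, 7] / [3, 5] / [4];  Q = [1, 3, 4, 7] / [2, 6] / [5]
Final shape: (4, 2, 1).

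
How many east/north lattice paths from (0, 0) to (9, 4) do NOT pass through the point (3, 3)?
Number of paths = 575

Total paths from (0, 0) to (9, 4): C(13, 9) = 715. Paths through (3, 3): (paths (0, 0) → (3, 3)) × (paths (3, 3) → (9, 4)) = C(6, 3) · C(7, 6) = 20 · 7 = 140. Avoidance count = 715 − 140 = 575.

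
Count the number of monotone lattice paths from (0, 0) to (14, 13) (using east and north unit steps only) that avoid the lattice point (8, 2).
Number of paths = 19501380

Total paths from (0, 0) to (14, 13): C(27, 14) = 20058300. Paths through (8, 2): (paths (0, 0) → (8, 2)) × (paths (8, 2) → (14, 13)) = C(10, 8) · C(17, 6) = 45 · 12376 = 556920. Avoidance count = 20058300 − 556920 = 19501380.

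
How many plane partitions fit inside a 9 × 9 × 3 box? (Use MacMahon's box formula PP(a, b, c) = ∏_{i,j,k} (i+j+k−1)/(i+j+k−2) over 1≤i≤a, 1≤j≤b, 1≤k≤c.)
PP(9, 9, 3) = 1371597504992

Evaluate the triple product over i = 1..9, j = 1..9, k = 1..3. The factors are (2/1) · (3/2) · (4/3) · (3/2) · (4/3) · (5/4) · (4/3) · (5/4) · … (243 factors total). The numerators and denominators telescope so the product is an integer; carrying out the multiplication exactly gives PP(9, 9, 3) = 1371597504992.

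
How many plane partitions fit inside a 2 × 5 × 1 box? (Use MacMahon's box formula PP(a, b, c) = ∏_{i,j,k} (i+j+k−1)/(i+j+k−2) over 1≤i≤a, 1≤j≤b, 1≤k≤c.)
PP(2, 5, 1) = 21

Evaluate the triple product over i = 1..2, j = 1..5, k = 1..1. The factors are (2/1) · (3/2) · (4/3) · (5/4) · (6/5) · (3/2) · (4/3) · (5/4) · … (10 factors total). The numerators and denominators telescope so the product is an integer; carrying out the multiplication exactly gives PP(2, 5, 1) = 21.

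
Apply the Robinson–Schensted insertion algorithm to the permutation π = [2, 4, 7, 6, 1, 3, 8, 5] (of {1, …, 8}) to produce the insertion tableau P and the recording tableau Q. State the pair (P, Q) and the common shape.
P = [1, 3, 5, 8] / [2, 4, 6] / [7];  Q = [1, 2, 3, 7] / [4, 6, 8] / [5];  common shape = (4, 3, 1)

Row-insert the values π_1, π_2, … into P one at a time, bumping the leftmost entry strictly greater than the inserted value down to the next row. The recording tableau Q records, in position (i, j), the step at which that cell was added to P.
  Insert 2 (step 1): P = [2];  Q = [1]
  Insert 4 (step 2): P = [2, 4];  Q = [1, 2]
  Insert 7 (step 3): P = [2, 4, 7];  Q = [1, 2, 3]
  Insert 6 (step 4): P = [2, 4, 6] / [7];  Q = [1, 2, 3] / [4]
  Insert 1 (step 5): P = [1, 4, 6] / [2] / [7];  Q = [1, 2, 3] / [4] / [5]
  Insert 3 (step 6): P = [1, 3, 6] / [2, 4] / [7];  Q = [1, 2, 3] / [4, 6] / [5]
  Insert 8 (step 7): P = [1, 3, 6, 8] / [2, 4] / [7];  Q = [1, 2, 3, 7] / [4, 6] / [5]
  Insert 5 (step 8): P = [1, 3, 5, 8] / [2, 4, 6] / [7];  Q = [1, 2, 3, 7] / [4, 6, 8] / [5]
Final shape: (4, 3, 1).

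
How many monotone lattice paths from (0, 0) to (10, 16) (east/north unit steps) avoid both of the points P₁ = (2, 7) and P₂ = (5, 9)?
Number of paths = 3136111

Inclusion–exclusion. Total paths: C(26, 10) = 5311735. Through P₁: C(9, 2)·C(17, 8) = 875160. Through P₂: C(14, 5)·C(12, 5) = 1585584. Since P₁ is strictly southwest of P₂, a monotone path through both must visit P₁ then P₂; paths through both = C(9, 2)·C(5, 3)·C(12, 5) = 285120. Avoid both = 5311735 − 875160 − 1585584 + 285120 = 3136111.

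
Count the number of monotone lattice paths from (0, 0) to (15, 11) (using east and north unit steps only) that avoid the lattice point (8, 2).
Number of paths = 7211360

Total paths from (0, 0) to (15, 11): C(26, 15) = 7726160. Paths through (8, 2): (paths (0, 0) → (8, 2)) × (paths (8, 2) → (15, 11)) = C(10, 8) · C(16, 7) = 45 · 11440 = 514800. Avoidance count = 7726160 − 514800 = 7211360.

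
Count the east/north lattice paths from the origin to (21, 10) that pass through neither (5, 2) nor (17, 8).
Number of paths = 18531309

Inclusion–exclusion. Total paths: C(31, 21) = 44352165. Through P₁: C(7, 5)·C(24, 16) = 15444891. Through P₂: C(25, 17)·C(6, 4) = 16223625. Since P₁ is strictly southwest of P₂, a monotone path through both must visit P₁ then P₂; paths through both = C(7, 5)·C(18, 12)·C(6, 4) = 5847660. Avoid both = 44352165 − 15444891 − 16223625 + 5847660 = 18531309.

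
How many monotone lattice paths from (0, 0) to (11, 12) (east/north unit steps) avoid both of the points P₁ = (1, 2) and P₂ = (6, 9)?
Number of paths = 650586

Inclusion–exclusion. Total paths: C(23, 11) = 1352078. Through P₁: C(3, 1)·C(20, 10) = 554268. Through P₂: C(15, 6)·C(8, 5) = 280280. Since P₁ is strictly southwest of P₂, a monotone path through both must visit P₁ then P₂; paths through both = C(3, 1)·C(12, 5)·C(8, 5) = 133056. Avoid both = 1352078 − 554268 − 280280 + 133056 = 650586.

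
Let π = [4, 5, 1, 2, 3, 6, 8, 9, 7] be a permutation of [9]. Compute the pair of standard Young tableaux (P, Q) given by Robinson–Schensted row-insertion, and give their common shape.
P = [1, 2, 3, 6, 7, 9] / [4, 5, 8];  Q = [1, 2, 5, 6, 7, 8] / [3, 4, 9];  common shape = (6, 3)

Row-insert the values π_1, π_2, … into P one at a time, bumping the leftmost entry strictly greater than the inserted value down to the next row. The recording tableau Q records, in position (i, j), the step at which that cell was added to P.
  Insert 4 (step 1): P = [4];  Q = [1]
  Insert 5 (step 2): P = [4, 5];  Q = [1, 2]
  Insert 1 (step 3): P = [1, 5] / [4];  Q = [1, 2] / [3]
  Insert 2 (step 4): P = [1, 2] / [4, 5];  Q = [1, 2] / [3, 4]
  Insert 3 (step 5): P = [1, 2, 3] / [4, 5];  Q = [1, 2, 5] / [3, 4]
  Insert 6 (step 6): P = [1, 2, 3, 6] / [4, 5];  Q = [1, 2, 5, 6] / [3, 4]
  Insert 8 (step 7): P = [1, 2, 3, 6, 8] / [4, 5];  Q = [1, 2, 5, 6, 7] / [3, 4]
  Insert 9 (step 8): P = [1, 2, 3, 6, 8, 9] / [4, 5];  Q = [1, 2, 5, 6, 7, 8] / [3, 4]
  Insert 7 (step 9): P = [1, 2, 3, 6, 7, 9] / [4, 5, 8];  Q = [1, 2, 5, 6, 7, 8] / [3, 4, 9]
Final shape: (6, 3).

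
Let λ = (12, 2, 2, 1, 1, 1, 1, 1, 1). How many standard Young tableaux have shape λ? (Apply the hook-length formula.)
# SYT of shape (12, 2, 2, 1, 1, 1, 1, 1, 1) = 11490402

Hook-length formula: f^λ = n! / Π hook(c), product over all cells c of the Young diagram. For λ = (12, 2, 2, 1, 1, 1, 1, 1, 1), n = 22 boxes. Hook lengths by row (left-to-right, top-to-bottom): [20, 13, 10, 9, 8, 7, 6, 5, 4, 3, 2, 1]; [9, 2]; [8, 1]; [6]; [5]; [4]; [3]; [2]; [1]. Product of hooks = 97820835840000. So f^λ = 22! / 97820835840000 = 1124000727777607680000 / 97820835840000 = 11490402.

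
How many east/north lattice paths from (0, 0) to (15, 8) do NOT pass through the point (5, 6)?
Number of paths = 459822

Total paths from (0, 0) to (15, 8): C(23, 15) = 490314. Paths through (5, 6): (paths (0, 0) → (5, 6)) × (paths (5, 6) → (15, 8)) = C(11, 5) · C(12, 10) = 462 · 66 = 30492. Avoidance count = 490314 − 30492 = 459822.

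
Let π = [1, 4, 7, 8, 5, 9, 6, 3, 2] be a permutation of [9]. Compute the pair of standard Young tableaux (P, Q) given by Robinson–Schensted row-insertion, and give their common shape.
P = [1, 2, 5, 6, 9] / [3, 8] / [4] / [7];  Q = [1, 2, 3, 4, 6] / [5, 7] / [8] / [9];  common shape = (5, 2, 1, 1)

Row-insert the values π_1, π_2, … into P one at a time, bumping the leftmost entry strictly greater than the inserted value down to the next row. The recording tableau Q records, in position (i, j), the step at which that cell was added to P.
  Insert 1 (step 1): P = [1];  Q = [1]
  Insert 4 (step 2): P = [1, 4];  Q = [1, 2]
  Insert 7 (step 3): P = [1, 4, 7];  Q = [1, 2, 3]
  Insert 8 (step 4): P = [1, 4, 7, 8];  Q = [1, 2, 3, 4]
  Insert 5 (step 5): P = [1, 4, 5, 8] / [7];  Q = [1, 2, 3, 4] / [5]
  Insert 9 (step 6): P = [1, 4, 5, 8, 9] / [7];  Q = [1, 2, 3, 4, 6] / [5]
  Insert 6 (step 7): P = [1, 4, 5, 6, 9] / [7, 8];  Q = [1, 2, 3, 4, 6] / [5, 7]
  Insert 3 (step 8): P = [1, 3, 5, 6, 9] / [4, 8] / [7];  Q = [1, 2, 3, 4, 6] / [5, 7] / [8]
  Insert 2 (step 9): P = [1, 2, 5, 6, 9] / [3, 8] / [4] / [7];  Q = [1, 2, 3, 4, 6] / [5, 7] / [8] / [9]
Final shape: (5, 2, 1, 1).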